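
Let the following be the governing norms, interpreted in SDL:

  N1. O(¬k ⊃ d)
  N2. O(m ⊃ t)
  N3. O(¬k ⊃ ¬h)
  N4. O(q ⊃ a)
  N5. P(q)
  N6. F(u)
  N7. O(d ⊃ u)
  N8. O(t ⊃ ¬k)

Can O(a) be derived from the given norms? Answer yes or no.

No

Premise 4 is O(q ⊃ a), but O(q) is not derivable from the premises (the permission P(q) asserts only ¬O(¬q), not O(q)), so it does not yield O(a).
No other premise forces O(a). An ideal world satisfying every premise can still have a false, so O(a) is not derivable.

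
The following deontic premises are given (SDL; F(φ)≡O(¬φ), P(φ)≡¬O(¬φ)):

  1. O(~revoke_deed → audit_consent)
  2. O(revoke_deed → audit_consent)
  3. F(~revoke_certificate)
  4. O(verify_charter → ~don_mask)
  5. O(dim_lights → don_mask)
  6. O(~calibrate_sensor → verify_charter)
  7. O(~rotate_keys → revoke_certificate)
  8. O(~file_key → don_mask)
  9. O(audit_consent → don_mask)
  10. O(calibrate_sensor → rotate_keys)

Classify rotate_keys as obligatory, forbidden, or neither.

By case analysis on ~revoke_deed: premise 1 gives O(~revoke_deed → audit_consent) and premise 2 gives O(revoke_deed → audit_consent), so O(audit_consent) either way.
With premise 9, O(audit_consent → don_mask), the K-axiom yields O(don_mask).
The contrapositive of premise 4 (O(verify_charter → ~don_mask)) is O(don_mask → ~verify_charter), and O(don_mask) is already established, so O(~verify_charter).
The contrapositive of premise 6 (O(~calibrate_sensor → verify_charter)) is O(~verify_charter → calibrate_sensor), and O(~verify_charter) is already established, so O(calibrate_sensor).
With premise 10, O(calibrate_sensor → rotate_keys), the K-axiom yields O(rotate_keys).
Premises 3, 5, 7, 8 do not contribute to this derivation.
Hence rotate_keys is obligatory.

Obligatory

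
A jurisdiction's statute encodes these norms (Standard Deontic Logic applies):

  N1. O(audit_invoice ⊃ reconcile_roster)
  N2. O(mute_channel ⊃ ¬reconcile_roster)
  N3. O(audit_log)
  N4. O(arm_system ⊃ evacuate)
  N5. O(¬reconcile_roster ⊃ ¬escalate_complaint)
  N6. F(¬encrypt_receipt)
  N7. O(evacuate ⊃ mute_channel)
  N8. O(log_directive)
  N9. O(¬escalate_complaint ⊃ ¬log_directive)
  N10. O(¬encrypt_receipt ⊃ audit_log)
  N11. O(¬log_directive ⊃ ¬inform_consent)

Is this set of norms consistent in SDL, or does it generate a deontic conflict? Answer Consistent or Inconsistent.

Premise 10 is O(¬encrypt_receipt ⊃ audit_log); even if O(audit_log) held, inferring O(¬encrypt_receipt) would be affirming the consequent — invalid.
So O(¬encrypt_receipt) is not derivable, and the apparent clash with O(encrypt_receipt) does not arise.
A world satisfying every obligation exists (e.g. arm_system=false, audit_invoice=false, audit_log=true, encrypt_receipt=true, escalate_complaint=true, evacuate=false, inform_consent=false, log_directive=true, mute_channel=false, reconcile_roster=true); no atom is both obligatory and forbidden, so the set is consistent.

Consistent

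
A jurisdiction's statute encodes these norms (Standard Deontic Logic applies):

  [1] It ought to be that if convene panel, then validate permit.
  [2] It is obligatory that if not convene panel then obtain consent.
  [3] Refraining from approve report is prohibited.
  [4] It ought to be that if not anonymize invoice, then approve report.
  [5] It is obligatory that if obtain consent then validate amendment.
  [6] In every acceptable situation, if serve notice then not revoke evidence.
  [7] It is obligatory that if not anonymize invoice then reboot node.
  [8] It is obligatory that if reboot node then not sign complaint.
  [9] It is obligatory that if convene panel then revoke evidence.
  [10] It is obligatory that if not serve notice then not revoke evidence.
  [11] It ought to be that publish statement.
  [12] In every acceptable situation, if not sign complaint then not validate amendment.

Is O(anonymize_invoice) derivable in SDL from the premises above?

Yes

Premises 6 and 10 cover both cases: O(serve_notice → ¬revoke_evidence) and O(¬serve_notice → ¬revoke_evidence). Since serve_notice ∨ ¬serve_notice is a tautology, O(¬revoke_evidence) follows.
The contrapositive of premise 9 (O(convene_panel → revoke_evidence)) is O(¬revoke_evidence → ¬convene_panel), and O(¬revoke_evidence) is already established, so O(¬convene_panel).
From O(¬convene_panel) and premise 2, O(¬convene_panel → obtain_consent), we obtain O(obtain_consent).
Applying K to premise 5 (O(obtain_consent → validate_amendment)) and O(obtain_consent) yields O(validate_amendment).
The contrapositive of premise 12 (O(¬sign_complaint → ¬validate_amendment)) is O(validate_amendment → sign_complaint), and O(validate_amendment) is already established, so O(sign_complaint).
The contrapositive of premise 8 (O(reboot_node → ¬sign_complaint)) is O(sign_complaint → ¬reboot_node), and O(sign_complaint) is already established, so O(¬reboot_node).
The contrapositive of premise 7 (O(¬anonymize_invoice → reboot_node)) is O(¬reboot_node → anonymize_invoice), and O(¬reboot_node) is already established, so O(anonymize_invoice).
Premises 1, 3, 4, 11 do not contribute to this derivation.
So O(anonymize_invoice) follows.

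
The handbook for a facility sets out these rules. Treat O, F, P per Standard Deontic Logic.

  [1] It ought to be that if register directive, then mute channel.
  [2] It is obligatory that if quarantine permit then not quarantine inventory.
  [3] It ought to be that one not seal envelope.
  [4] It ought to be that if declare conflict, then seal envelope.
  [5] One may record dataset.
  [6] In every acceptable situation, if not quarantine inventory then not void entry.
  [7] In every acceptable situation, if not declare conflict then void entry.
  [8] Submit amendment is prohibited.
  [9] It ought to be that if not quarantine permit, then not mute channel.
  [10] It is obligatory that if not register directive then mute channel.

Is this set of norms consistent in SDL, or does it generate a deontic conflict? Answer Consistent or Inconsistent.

By case analysis on ¬register_directive: premise 10 gives O(¬register_directive → mute_channel) and premise 1 gives O(register_directive → mute_channel), so O(mute_channel) either way.
Premise 9, O(¬quarantine_permit → ¬mute_channel), contraposes to O(mute_channel → quarantine_permit); with O(mute_channel) we get O(quarantine_permit).
From O(quarantine_permit) and premise 2, O(quarantine_permit → ¬quarantine_inventory), we obtain O(¬quarantine_inventory).
Premise 6 is O(¬quarantine_inventory → ¬void_entry); since O(¬quarantine_inventory), deontic closure gives O(¬void_entry).
Premise 7 is O(¬declare_conflict → void_entry); contrapositively O(¬void_entry → declare_conflict). Since O(¬void_entry) holds, K gives O(declare_conflict).
From O(declare_conflict) and premise 4, O(declare_conflict → seal_envelope), we obtain O(seal_envelope).
Yet premise 3 states O(¬seal_envelope).
We now have both O(seal_envelope) and O(¬seal_envelope) — seal_envelope is simultaneously obligatory and forbidden, violating the D-axiom.

Inconsistent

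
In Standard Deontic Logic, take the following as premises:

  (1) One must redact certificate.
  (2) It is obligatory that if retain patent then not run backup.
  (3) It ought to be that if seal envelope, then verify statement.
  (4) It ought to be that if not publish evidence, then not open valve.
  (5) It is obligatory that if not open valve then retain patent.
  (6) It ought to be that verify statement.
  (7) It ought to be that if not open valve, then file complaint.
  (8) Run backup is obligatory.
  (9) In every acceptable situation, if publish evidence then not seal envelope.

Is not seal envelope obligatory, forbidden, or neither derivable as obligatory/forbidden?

Obligatory

From premise 8 we have O(run_backup).
The contrapositive of premise 2 (O(retain_patent → ¬run_backup)) is O(run_backup → ¬retain_patent), and O(run_backup) is already established, so O(¬retain_patent).
Premise 5 is O(¬open_valve → retain_patent); contrapositively O(¬retain_patent → open_valve). Since O(¬retain_patent) holds, K gives O(open_valve).
Premise 4, O(¬publish_evidence → ¬open_valve), contraposes to O(open_valve → publish_evidence); with O(open_valve) we get O(publish_evidence).
Applying K to premise 9 (O(publish_evidence → ¬seal_envelope)) and O(publish_evidence) yields O(¬seal_envelope).
Premises 1, 3, 6, 7 do not contribute to this derivation.
Hence ¬seal_envelope is obligatory.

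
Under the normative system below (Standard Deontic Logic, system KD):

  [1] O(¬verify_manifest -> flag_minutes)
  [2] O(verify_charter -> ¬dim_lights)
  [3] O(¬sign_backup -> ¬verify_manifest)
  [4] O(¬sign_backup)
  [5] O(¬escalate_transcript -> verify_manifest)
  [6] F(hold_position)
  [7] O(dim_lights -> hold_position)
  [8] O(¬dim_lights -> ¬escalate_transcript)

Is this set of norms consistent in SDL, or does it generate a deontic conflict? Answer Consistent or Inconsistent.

Premise 6 is F(hold_position), i.e. O(¬hold_position).
The contrapositive of premise 7 (O(dim_lights -> hold_position)) is O(¬hold_position -> ¬dim_lights), and O(¬hold_position) is already established, so O(¬dim_lights).
From O(¬dim_lights) and premise 8, O(¬dim_lights -> ¬escalate_transcript), we obtain O(¬escalate_transcript).
From O(¬escalate_transcript) and premise 5, O(¬escalate_transcript -> verify_manifest), we obtain O(verify_manifest).
Premise 3, O(¬sign_backup -> ¬verify_manifest), contraposes to O(verify_manifest -> sign_backup); with O(verify_manifest) we get O(sign_backup).
However, premise 4 gives O(¬sign_backup).
We now have both O(sign_backup) and O(¬sign_backup) — sign_backup is simultaneously obligatory and forbidden, violating the D-axiom.

Inconsistent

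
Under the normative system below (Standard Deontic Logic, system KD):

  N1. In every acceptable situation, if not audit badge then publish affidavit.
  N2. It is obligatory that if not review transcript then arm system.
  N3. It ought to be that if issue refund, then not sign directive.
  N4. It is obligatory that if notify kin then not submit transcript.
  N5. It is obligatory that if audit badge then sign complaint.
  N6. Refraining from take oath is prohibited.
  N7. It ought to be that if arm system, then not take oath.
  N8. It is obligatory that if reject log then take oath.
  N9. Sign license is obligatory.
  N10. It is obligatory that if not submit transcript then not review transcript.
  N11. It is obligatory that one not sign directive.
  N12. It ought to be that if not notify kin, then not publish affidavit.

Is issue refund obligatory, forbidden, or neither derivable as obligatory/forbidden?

Neither

Premise 3 is O(issue_refund → ¬sign_directive); even if O(¬sign_directive) held, inferring O(issue_refund) would be affirming the consequent — invalid.
No premise or chain of K-axiom applications forces O(issue_refund), and none forces O(¬issue_refund). So issue_refund is neither obligatory nor forbidden under these norms.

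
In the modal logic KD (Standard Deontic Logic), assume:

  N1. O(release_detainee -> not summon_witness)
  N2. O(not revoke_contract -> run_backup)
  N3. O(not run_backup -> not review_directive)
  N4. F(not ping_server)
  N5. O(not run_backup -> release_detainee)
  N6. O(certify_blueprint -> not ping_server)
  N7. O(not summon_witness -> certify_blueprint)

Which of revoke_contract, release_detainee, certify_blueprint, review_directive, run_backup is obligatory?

run_backup

Premise 4 is F(not ping_server), i.e. O(ping_server).
The contrapositive of premise 6 (O(certify_blueprint -> not ping_server)) is O(ping_server -> not certify_blueprint), and O(ping_server) is already established, so O(not certify_blueprint).
Premise 7, O(not summon_witness -> certify_blueprint), contraposes to O(not certify_blueprint -> summon_witness); with O(not certify_blueprint) we get O(summon_witness).
The contrapositive of premise 1 (O(release_detainee -> not summon_witness)) is O(summon_witness -> not release_detainee), and O(summon_witness) is already established, so O(not release_detainee).
Premise 5, O(not run_backup -> release_detainee), contraposes to O(not release_detainee -> run_backup); with O(not release_detainee) we get O(run_backup).
So O(run_backup) holds — run_backup is obligatory. None of the other listed options is made obligatory by any chain of premises.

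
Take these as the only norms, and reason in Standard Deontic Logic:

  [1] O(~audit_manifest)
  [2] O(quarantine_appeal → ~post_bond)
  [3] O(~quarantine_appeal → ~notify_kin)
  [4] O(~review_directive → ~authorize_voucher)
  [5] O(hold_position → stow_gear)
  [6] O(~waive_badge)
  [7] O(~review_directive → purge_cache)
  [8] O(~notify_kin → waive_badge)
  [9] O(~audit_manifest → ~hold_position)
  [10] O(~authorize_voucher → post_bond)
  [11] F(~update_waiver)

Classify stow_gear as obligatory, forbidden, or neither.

Neither

Premise 5 is O(hold_position → stow_gear), but O(hold_position) is not derivable from the premises, so it does not yield O(stow_gear).
No premise or chain of K-axiom applications forces O(stow_gear), and none forces O(~stow_gear). So stow_gear is neither obligatory nor forbidden under these norms.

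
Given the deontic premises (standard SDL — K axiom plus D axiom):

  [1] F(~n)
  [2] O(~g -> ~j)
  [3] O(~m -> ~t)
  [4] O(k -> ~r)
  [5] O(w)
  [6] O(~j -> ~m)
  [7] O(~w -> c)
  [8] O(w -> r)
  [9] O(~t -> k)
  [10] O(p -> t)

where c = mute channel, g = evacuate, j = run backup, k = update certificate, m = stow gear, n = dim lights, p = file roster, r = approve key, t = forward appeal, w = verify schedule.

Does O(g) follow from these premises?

Premise 5 states O(w) outright.
Premise 8 is O(w -> r); since O(w), deontic closure gives O(r).
Premise 4 is O(k -> ~r); contrapositively O(r -> ~k). Since O(r) holds, K gives O(~k).
The contrapositive of premise 9 (O(~t -> k)) is O(~k -> t), and O(~k) is already established, so O(t).
Premise 3 is O(~m -> ~t); contrapositively O(t -> m). Since O(t) holds, K gives O(m).
The contrapositive of premise 6 (O(~j -> ~m)) is O(m -> j), and O(m) is already established, so O(j).
The contrapositive of premise 2 (O(~g -> ~j)) is O(j -> g), and O(j) is already established, so O(g).
Premises 1, 7, 10 do not contribute to this derivation.
So O(g) follows.

Yes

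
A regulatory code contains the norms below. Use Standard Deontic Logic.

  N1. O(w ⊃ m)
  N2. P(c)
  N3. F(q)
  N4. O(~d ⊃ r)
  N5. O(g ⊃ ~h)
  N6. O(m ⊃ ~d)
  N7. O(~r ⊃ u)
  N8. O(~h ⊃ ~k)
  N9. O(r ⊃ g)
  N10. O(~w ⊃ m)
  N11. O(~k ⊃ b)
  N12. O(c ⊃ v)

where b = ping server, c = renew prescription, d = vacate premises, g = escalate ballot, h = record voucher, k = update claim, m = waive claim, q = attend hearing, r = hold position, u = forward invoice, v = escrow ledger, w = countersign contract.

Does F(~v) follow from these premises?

Premise 12 is O(c ⊃ v), but O(c) is not derivable from the premises (the permission P(c) asserts only ~O(~c), not O(c)), so it does not yield O(v).
No other premise forces O(v). An ideal world satisfying every premise can still have ~v true, so F(~v) is not derivable.

No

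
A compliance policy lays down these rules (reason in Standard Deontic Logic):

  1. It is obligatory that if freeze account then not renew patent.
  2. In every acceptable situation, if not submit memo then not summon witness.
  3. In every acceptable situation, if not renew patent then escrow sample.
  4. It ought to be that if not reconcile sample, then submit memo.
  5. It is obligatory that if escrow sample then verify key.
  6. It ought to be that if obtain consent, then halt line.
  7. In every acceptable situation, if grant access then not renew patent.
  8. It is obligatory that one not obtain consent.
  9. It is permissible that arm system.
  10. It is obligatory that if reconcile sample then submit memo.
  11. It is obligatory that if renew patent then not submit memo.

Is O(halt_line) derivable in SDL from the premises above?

Premise 6 is O(obtain_consent → halt_line), but O(obtain_consent) is not derivable from the premises, so it does not yield O(halt_line).
No other premise forces O(halt_line). An ideal world satisfying every premise can still have halt_line false, so O(halt_line) is not derivable.

No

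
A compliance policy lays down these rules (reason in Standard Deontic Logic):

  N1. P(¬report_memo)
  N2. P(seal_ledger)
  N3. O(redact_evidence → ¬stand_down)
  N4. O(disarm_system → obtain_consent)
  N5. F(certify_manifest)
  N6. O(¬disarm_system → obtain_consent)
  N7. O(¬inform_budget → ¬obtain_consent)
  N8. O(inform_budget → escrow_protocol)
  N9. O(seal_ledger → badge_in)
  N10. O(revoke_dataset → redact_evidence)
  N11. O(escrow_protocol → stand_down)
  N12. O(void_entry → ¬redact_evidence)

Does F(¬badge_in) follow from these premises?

Premise 9 is O(seal_ledger → badge_in), but O(seal_ledger) is not derivable from the premises (the permission P(seal_ledger) asserts only ¬O(¬seal_ledger), not O(seal_ledger)), so it does not yield O(badge_in).
No other premise forces O(badge_in). An ideal world satisfying every premise can still have ¬badge_in true, so F(¬badge_in) is not derivable.

No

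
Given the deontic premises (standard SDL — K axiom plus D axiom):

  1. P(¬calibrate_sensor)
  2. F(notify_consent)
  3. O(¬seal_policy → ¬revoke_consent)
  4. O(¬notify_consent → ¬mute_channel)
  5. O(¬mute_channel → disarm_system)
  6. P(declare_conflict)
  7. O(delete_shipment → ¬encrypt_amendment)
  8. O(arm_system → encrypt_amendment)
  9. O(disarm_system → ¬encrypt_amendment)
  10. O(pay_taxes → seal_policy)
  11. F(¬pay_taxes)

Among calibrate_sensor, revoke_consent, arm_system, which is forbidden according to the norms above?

arm_system

F(notify_consent) at premise 2 means O(¬notify_consent).
Applying K to premise 4 (O(¬notify_consent → ¬mute_channel)) and O(¬notify_consent) yields O(¬mute_channel).
From O(¬mute_channel) and premise 5, O(¬mute_channel → disarm_system), we obtain O(disarm_system).
From O(disarm_system) and premise 9, O(disarm_system → ¬encrypt_amendment), we obtain O(¬encrypt_amendment).
The contrapositive of premise 8 (O(arm_system → encrypt_amendment)) is O(¬encrypt_amendment → ¬arm_system), and O(¬encrypt_amendment) is already established, so O(¬arm_system).
So O(¬arm_system) holds, i.e. arm_system is forbidden. None of the other listed options is forbidden under the premises.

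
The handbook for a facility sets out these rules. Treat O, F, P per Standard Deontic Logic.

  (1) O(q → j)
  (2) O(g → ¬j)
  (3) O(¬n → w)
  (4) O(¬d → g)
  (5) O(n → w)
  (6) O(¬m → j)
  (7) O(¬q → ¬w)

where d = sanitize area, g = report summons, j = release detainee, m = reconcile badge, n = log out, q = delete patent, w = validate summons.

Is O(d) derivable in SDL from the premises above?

By case analysis on ¬n: premise 3 gives O(¬n → w) and premise 5 gives O(n → w), so O(w) either way.
Premise 7 is O(¬q → ¬w); contrapositively O(w → q). Since O(w) holds, K gives O(q).
With premise 1, O(q → j), the K-axiom yields O(j).
Premise 2 is O(g → ¬j); contrapositively O(j → ¬g). Since O(j) holds, K gives O(¬g).
The contrapositive of premise 4 (O(¬d → g)) is O(¬g → d), and O(¬g) is already established, so O(d).
Premise 6 does not contribute to this derivation.
So O(d) follows.

Yes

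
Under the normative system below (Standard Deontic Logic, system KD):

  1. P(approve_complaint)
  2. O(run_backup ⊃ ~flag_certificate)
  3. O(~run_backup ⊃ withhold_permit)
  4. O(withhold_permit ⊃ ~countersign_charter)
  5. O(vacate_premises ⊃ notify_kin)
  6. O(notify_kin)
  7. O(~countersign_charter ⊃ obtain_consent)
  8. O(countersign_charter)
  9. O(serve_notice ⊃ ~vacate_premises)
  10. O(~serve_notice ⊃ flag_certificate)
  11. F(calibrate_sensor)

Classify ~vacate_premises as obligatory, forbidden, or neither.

From premise 8 we have O(countersign_charter).
The contrapositive of premise 4 (O(withhold_permit ⊃ ~countersign_charter)) is O(countersign_charter ⊃ ~withhold_permit), and O(countersign_charter) is already established, so O(~withhold_permit).
Premise 3 is O(~run_backup ⊃ withhold_permit); contrapositively O(~withhold_permit ⊃ run_backup). Since O(~withhold_permit) holds, K gives O(run_backup).
Applying K to premise 2 (O(run_backup ⊃ ~flag_certificate)) and O(run_backup) yields O(~flag_certificate).
Premise 10 is O(~serve_notice ⊃ flag_certificate); contrapositively O(~flag_certificate ⊃ serve_notice). Since O(~flag_certificate) holds, K gives O(serve_notice).
Premise 9 is O(serve_notice ⊃ ~vacate_premises); since O(serve_notice), deontic closure gives O(~vacate_premises).
Premises 1, 5, 6, 7, 11 do not contribute to this derivation.
Hence ~vacate_premises is obligatory.

Obligatory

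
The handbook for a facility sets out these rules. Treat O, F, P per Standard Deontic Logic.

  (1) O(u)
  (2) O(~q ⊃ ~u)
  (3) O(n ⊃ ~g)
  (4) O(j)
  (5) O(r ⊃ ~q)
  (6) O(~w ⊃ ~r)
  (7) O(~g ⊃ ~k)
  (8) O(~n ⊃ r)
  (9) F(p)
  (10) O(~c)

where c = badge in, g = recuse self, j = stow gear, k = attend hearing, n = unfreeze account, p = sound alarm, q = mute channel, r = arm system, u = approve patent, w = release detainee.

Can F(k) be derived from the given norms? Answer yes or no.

From premise 1 we have O(u).
Premise 2 is O(~q ⊃ ~u); contrapositively O(u ⊃ q). Since O(u) holds, K gives O(q).
Premise 5 is O(r ⊃ ~q); contrapositively O(q ⊃ ~r). Since O(q) holds, K gives O(~r).
The contrapositive of premise 8 (O(~n ⊃ r)) is O(~r ⊃ n), and O(~r) is already established, so O(n).
From O(n) and premise 3, O(n ⊃ ~g), we obtain O(~g).
Premise 7 is O(~g ⊃ ~k); since O(~g), deontic closure gives O(~k).
Premises 4, 6, 9, 10 do not contribute to this derivation.
So O(~k) holds, i.e. F(k). The claim follows.

Yes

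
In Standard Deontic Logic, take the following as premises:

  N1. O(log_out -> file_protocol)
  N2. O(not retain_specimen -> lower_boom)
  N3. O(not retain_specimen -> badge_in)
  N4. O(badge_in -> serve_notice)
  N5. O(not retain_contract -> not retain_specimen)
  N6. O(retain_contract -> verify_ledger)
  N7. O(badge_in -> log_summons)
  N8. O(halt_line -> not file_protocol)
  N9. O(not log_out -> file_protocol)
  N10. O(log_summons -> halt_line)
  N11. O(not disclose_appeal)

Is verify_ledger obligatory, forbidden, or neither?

Premises 1 and 9 are O(log_out -> file_protocol) and O(not log_out -> file_protocol); every ideal world satisfies log_out or not log_out, so in either case file_protocol holds — hence O(file_protocol).
Premise 8, O(halt_line -> not file_protocol), contraposes to O(file_protocol -> not halt_line); with O(file_protocol) we get O(not halt_line).
Premise 10, O(log_summons -> halt_line), contraposes to O(not halt_line -> not log_summons); with O(not halt_line) we get O(not log_summons).
The contrapositive of premise 7 (O(badge_in -> log_summons)) is O(not log_summons -> not badge_in), and O(not log_summons) is already established, so O(not badge_in).
The contrapositive of premise 3 (O(not retain_specimen -> badge_in)) is O(not badge_in -> retain_specimen), and O(not badge_in) is already established, so O(retain_specimen).
Premise 5 is O(not retain_contract -> not retain_specimen); contrapositively O(retain_specimen -> retain_contract). Since O(retain_specimen) holds, K gives O(retain_contract).
With premise 6, O(retain_contract -> verify_ledger), the K-axiom yields O(verify_ledger).
Premises 2, 4, 11 do not contribute to this derivation.
Hence verify_ledger is obligatory.

Obligatory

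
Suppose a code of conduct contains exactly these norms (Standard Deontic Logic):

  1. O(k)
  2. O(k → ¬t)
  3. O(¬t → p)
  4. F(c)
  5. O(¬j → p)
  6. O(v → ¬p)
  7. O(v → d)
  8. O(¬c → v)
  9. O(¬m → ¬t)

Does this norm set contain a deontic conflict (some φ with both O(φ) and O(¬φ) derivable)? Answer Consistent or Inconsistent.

Inconsistent

Premise 1 gives O(k).
Premise 2 is O(k → ¬t); since O(k), deontic closure gives O(¬t).
Applying K to premise 3 (O(¬t → p)) and O(¬t) yields O(p).
Premise 6, O(v → ¬p), contraposes to O(p → ¬v); with O(p) we get O(¬v).
The contrapositive of premise 8 (O(¬c → v)) is O(¬v → c), and O(¬v) is already established, so O(c).
But premise 4, F(c), means O(¬c).
We now have both O(c) and O(¬c) — c is simultaneously obligatory and forbidden, violating the D-axiom.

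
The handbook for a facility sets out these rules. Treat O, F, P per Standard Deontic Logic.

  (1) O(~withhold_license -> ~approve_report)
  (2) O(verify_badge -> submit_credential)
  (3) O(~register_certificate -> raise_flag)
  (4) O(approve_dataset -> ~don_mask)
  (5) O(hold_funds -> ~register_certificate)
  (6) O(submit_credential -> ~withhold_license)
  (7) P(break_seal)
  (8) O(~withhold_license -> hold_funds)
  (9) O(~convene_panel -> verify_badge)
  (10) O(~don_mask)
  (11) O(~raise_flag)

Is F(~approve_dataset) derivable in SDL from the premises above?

No

Premise 4 is O(approve_dataset -> ~don_mask); even if O(~don_mask) held, inferring O(approve_dataset) would be affirming the consequent — invalid.
No other premise forces O(approve_dataset). An ideal world satisfying every premise can still have ~approve_dataset true, so F(~approve_dataset) is not derivable.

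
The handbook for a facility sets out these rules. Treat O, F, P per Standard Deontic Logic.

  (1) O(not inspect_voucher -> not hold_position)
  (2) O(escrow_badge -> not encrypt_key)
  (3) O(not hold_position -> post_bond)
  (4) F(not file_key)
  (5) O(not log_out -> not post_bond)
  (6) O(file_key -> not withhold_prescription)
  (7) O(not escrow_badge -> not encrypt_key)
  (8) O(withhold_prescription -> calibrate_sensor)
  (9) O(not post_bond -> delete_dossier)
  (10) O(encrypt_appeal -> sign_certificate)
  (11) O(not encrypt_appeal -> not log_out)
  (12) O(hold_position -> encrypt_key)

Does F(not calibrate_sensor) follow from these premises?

Premise 8 is O(withhold_prescription -> calibrate_sensor), but O(withhold_prescription) is not derivable from the premises, so it does not yield O(calibrate_sensor).
No other premise forces O(calibrate_sensor). An ideal world satisfying every premise can still have not calibrate_sensor true, so F(not calibrate_sensor) is not derivable.

No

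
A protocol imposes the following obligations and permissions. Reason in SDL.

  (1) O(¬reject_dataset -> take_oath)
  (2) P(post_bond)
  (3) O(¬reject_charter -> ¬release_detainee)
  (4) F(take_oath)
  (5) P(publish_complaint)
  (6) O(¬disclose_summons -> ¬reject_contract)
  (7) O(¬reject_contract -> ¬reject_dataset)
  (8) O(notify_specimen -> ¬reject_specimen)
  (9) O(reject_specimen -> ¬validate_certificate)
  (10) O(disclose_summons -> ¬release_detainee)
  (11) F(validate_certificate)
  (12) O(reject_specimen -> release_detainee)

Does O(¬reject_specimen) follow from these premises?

Premise 4 is F(take_oath), i.e. O(¬take_oath).
The contrapositive of premise 1 (O(¬reject_dataset -> take_oath)) is O(¬take_oath -> reject_dataset), and O(¬take_oath) is already established, so O(reject_dataset).
The contrapositive of premise 7 (O(¬reject_contract -> ¬reject_dataset)) is O(reject_dataset -> reject_contract), and O(reject_dataset) is already established, so O(reject_contract).
Premise 6, O(¬disclose_summons -> ¬reject_contract), contraposes to O(reject_contract -> disclose_summons); with O(reject_contract) we get O(disclose_summons).
From O(disclose_summons) and premise 10, O(disclose_summons -> ¬release_detainee), we obtain O(¬release_detainee).
Premise 12 is O(reject_specimen -> release_detainee); contrapositively O(¬release_detainee -> ¬reject_specimen). Since O(¬release_detainee) holds, K gives O(¬reject_specimen).
Premises 2, 3, 5, 8, 9, 11 do not contribute to this derivation.
So O(¬reject_specimen) follows.

Yes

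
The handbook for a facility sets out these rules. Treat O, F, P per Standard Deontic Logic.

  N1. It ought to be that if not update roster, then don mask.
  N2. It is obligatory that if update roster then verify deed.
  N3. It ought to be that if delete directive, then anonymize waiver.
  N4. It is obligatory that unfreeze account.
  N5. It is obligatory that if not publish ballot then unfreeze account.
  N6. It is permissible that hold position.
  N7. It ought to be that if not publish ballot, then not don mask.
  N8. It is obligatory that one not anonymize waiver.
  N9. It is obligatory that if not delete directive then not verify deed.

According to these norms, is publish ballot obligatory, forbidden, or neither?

Obligatory

Premise 8 gives O(¬anonymize_waiver).
Premise 3, O(delete_directive → anonymize_waiver), contraposes to O(¬anonymize_waiver → ¬delete_directive); with O(¬anonymize_waiver) we get O(¬delete_directive).
Applying K to premise 9 (O(¬delete_directive → ¬verify_deed)) and O(¬delete_directive) yields O(¬verify_deed).
The contrapositive of premise 2 (O(update_roster → verify_deed)) is O(¬verify_deed → ¬update_roster), and O(¬verify_deed) is already established, so O(¬update_roster).
With premise 1, O(¬update_roster → don_mask), the K-axiom yields O(don_mask).
Premise 7, O(¬publish_ballot → ¬don_mask), contraposes to O(don_mask → publish_ballot); with O(don_mask) we get O(publish_ballot).
Premises 4, 5, 6 do not contribute to this derivation.
Hence publish_ballot is obligatory.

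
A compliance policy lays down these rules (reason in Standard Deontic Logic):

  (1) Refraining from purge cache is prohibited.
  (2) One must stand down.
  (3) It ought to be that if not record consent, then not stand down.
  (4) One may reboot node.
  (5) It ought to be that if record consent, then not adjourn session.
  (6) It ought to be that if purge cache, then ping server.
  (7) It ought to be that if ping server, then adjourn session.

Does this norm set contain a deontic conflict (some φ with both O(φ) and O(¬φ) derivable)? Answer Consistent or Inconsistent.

Inconsistent

Premise 1, F(¬purge_cache), is equivalent to O(purge_cache).
Premise 6 is O(purge_cache → ping_server); since O(purge_cache), deontic closure gives O(ping_server).
With premise 7, O(ping_server → adjourn_session), the K-axiom yields O(adjourn_session).
Premise 5 is O(record_consent → ¬adjourn_session); contrapositively O(adjourn_session → ¬record_consent). Since O(adjourn_session) holds, K gives O(¬record_consent).
From O(¬record_consent) and premise 3, O(¬record_consent → ¬stand_down), we obtain O(¬stand_down).
Yet premise 2 states O(stand_down).
We now have both O(¬stand_down) and O(stand_down) — stand_down is simultaneously obligatory and forbidden, violating the D-axiom.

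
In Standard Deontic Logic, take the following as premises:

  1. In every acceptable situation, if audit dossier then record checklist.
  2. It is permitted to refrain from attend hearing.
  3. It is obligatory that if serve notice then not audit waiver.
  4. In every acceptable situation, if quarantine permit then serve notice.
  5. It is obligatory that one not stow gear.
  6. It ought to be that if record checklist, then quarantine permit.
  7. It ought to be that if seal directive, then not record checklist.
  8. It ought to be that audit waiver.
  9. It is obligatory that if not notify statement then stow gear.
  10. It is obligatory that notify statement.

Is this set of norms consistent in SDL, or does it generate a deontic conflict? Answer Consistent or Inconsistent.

Premise 9 is O(¬notify_statement → stow_gear), but O(¬notify_statement) is not derivable from the premises, so it does not yield O(stow_gear).
So O(stow_gear) is not derivable, and the apparent clash with O(¬stow_gear) does not arise.
A world satisfying every obligation exists (e.g. attend_hearing=false, audit_dossier=false, audit_waiver=true, notify_statement=true, quarantine_permit=false, record_checklist=false, seal_directive=false, serve_notice=false, stow_gear=false); no atom is both obligatory and forbidden, so the set is consistent.

Consistent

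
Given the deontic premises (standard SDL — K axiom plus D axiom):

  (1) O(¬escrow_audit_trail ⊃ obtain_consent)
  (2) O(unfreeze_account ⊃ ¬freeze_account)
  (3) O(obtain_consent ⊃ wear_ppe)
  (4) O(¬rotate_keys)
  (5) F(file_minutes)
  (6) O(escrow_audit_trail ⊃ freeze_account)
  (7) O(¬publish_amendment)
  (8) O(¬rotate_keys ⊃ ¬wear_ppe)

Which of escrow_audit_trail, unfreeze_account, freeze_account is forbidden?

unfreeze_account

From premise 4 we have O(¬rotate_keys).
Applying K to premise 8 (O(¬rotate_keys ⊃ ¬wear_ppe)) and O(¬rotate_keys) yields O(¬wear_ppe).
Premise 3 is O(obtain_consent ⊃ wear_ppe); contrapositively O(¬wear_ppe ⊃ ¬obtain_consent). Since O(¬wear_ppe) holds, K gives O(¬obtain_consent).
Premise 1 is O(¬escrow_audit_trail ⊃ obtain_consent); contrapositively O(¬obtain_consent ⊃ escrow_audit_trail). Since O(¬obtain_consent) holds, K gives O(escrow_audit_trail).
Premise 6 is O(escrow_audit_trail ⊃ freeze_account); since O(escrow_audit_trail), deontic closure gives O(freeze_account).
Premise 2, O(unfreeze_account ⊃ ¬freeze_account), contraposes to O(freeze_account ⊃ ¬unfreeze_account); with O(freeze_account) we get O(¬unfreeze_account).
So O(¬unfreeze_account) holds, i.e. unfreeze_account is forbidden. None of the other listed options is forbidden under the premises.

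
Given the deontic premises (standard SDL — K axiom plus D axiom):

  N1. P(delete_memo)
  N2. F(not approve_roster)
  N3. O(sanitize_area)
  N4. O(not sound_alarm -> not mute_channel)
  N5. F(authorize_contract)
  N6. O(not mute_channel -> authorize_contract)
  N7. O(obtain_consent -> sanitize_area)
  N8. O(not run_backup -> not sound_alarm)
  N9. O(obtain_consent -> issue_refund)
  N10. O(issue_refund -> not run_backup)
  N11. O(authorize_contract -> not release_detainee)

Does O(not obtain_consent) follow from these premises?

Yes

F(authorize_contract) at premise 5 means O(not authorize_contract).
Premise 6 is O(not mute_channel -> authorize_contract); contrapositively O(not authorize_contract -> mute_channel). Since O(not authorize_contract) holds, K gives O(mute_channel).
The contrapositive of premise 4 (O(not sound_alarm -> not mute_channel)) is O(mute_channel -> sound_alarm), and O(mute_channel) is already established, so O(sound_alarm).
The contrapositive of premise 8 (O(not run_backup -> not sound_alarm)) is O(sound_alarm -> run_backup), and O(sound_alarm) is already established, so O(run_backup).
Premise 10, O(issue_refund -> not run_backup), contraposes to O(run_backup -> not issue_refund); with O(run_backup) we get O(not issue_refund).
The contrapositive of premise 9 (O(obtain_consent -> issue_refund)) is O(not issue_refund -> not obtain_consent), and O(not issue_refund) is already established, so O(not obtain_consent).
Premises 1, 2, 3, 7, 11 do not contribute to this derivation.
So O(not obtain_consent) follows.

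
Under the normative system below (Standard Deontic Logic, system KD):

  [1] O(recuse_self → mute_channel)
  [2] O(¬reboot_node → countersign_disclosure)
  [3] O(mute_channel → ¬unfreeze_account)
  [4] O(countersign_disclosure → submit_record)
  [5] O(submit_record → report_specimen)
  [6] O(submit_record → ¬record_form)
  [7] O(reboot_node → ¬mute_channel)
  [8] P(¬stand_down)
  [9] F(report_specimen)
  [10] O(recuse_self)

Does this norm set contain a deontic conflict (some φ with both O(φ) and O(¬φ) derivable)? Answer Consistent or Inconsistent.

Inconsistent

Premise 9 is F(report_specimen), i.e. O(¬report_specimen).
Premise 5 is O(submit_record → report_specimen); contrapositively O(¬report_specimen → ¬submit_record). Since O(¬report_specimen) holds, K gives O(¬submit_record).
Premise 4 is O(countersign_disclosure → submit_record); contrapositively O(¬submit_record → ¬countersign_disclosure). Since O(¬submit_record) holds, K gives O(¬countersign_disclosure).
Premise 2, O(¬reboot_node → countersign_disclosure), contraposes to O(¬countersign_disclosure → reboot_node); with O(¬countersign_disclosure) we get O(reboot_node).
Applying K to premise 7 (O(reboot_node → ¬mute_channel)) and O(reboot_node) yields O(¬mute_channel).
The contrapositive of premise 1 (O(recuse_self → mute_channel)) is O(¬mute_channel → ¬recuse_self), and O(¬mute_channel) is already established, so O(¬recuse_self).
But premise 10 directly asserts O(recuse_self).
We now have both O(¬recuse_self) and O(recuse_self) — recuse_self is simultaneously obligatory and forbidden, violating the D-axiom.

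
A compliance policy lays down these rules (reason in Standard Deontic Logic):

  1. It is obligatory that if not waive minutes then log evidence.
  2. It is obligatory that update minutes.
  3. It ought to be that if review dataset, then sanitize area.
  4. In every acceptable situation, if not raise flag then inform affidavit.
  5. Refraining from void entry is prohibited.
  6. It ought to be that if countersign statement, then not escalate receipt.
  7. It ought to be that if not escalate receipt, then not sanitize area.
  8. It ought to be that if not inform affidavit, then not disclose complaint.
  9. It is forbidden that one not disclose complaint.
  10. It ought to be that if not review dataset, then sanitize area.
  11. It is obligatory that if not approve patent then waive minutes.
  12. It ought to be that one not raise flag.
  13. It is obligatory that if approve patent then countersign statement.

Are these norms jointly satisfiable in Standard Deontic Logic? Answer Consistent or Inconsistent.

Consistent

Premise 8 is O(¬inform_affidavit → ¬disclose_complaint), but O(¬inform_affidavit) is not derivable from the premises, so it does not yield O(¬disclose_complaint).
So O(¬disclose_complaint) is not derivable, and the apparent clash with O(disclose_complaint) does not arise.
A world satisfying every obligation exists (e.g. approve_patent=false, countersign_statement=false, disclose_complaint=true, escalate_receipt=true, inform_affidavit=true, log_evidence=false, raise_flag=false, review_dataset=false, sanitize_area=true, update_minutes=true, void_entry=true, waive_minutes=true); no atom is both obligatory and forbidden, so the set is consistent.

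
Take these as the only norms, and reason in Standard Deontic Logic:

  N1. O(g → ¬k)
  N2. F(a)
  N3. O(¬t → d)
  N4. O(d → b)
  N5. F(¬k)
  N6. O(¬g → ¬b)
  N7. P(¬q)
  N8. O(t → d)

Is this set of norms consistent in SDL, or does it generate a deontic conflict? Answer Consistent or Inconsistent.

Premises 3 and 8 cover both cases: O(¬t → d) and O(t → d). Since ¬t ∨ t is a tautology, O(d) follows.
From O(d) and premise 4, O(d → b), we obtain O(b).
Premise 6 is O(¬g → ¬b); contrapositively O(b → g). Since O(b) holds, K gives O(g).
Premise 1 is O(g → ¬k); since O(g), deontic closure gives O(¬k).
Yet premise 5 is F(¬k), i.e. O(k).
We now have both O(¬k) and O(k) — k is simultaneously obligatory and forbidden, violating the D-axiom.

Inconsistent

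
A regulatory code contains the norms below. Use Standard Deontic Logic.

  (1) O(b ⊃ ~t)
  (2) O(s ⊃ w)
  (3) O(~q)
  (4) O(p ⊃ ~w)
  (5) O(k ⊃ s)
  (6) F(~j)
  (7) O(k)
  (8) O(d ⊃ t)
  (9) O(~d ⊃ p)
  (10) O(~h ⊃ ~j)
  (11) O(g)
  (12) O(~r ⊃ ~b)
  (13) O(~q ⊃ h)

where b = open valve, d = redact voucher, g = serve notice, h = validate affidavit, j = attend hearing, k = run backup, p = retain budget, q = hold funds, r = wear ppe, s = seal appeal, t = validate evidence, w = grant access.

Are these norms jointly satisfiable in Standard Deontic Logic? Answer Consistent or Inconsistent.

Premise 10 is O(~h ⊃ ~j), but O(~h) is not derivable from the premises, so it does not yield O(~j).
So O(~j) is not derivable, and the apparent clash with O(j) does not arise.
A world satisfying every obligation exists (e.g. b=false, d=true, g=true, h=true, j=true, k=true, p=false, q=false, r=false, s=true, t=true, w=true); no atom is both obligatory and forbidden, so the set is consistent.

Consistent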